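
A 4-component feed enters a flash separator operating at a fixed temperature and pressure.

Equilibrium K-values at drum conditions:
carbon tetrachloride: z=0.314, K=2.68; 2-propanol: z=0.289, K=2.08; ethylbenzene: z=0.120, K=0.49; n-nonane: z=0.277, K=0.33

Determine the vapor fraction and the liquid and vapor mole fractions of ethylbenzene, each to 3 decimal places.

Rachford–Rice: g(ψ) = Σ zᵢ(Kᵢ−1)/(1+ψ(Kᵢ−1)) = 0.
g(0) = ΣzᵢKᵢ − 1 = 0.593 and g(1) = 1 − Σzᵢ/Kᵢ = -0.340, so a root lies in (0, 1).
Newton iteration, ψ⁰ = 0.33:
  ψ = 0.330: g = 0.2576, g' = -0.800 → ψ = 0.652
  ψ = 0.652: g = 0.0137, g' = -0.780 → ψ = 0.670
  ψ = 0.670: g = -0.0001, g' = -0.791 → ψ = 0.669
Converged at ψ = 0.669.
Compositions from xᵢ = zᵢ/(1+ψ(Kᵢ−1)), yᵢ = Kᵢxᵢ:
  carbon tetrachloride: x = 0.148, y = 0.396
  2-propanol: x = 0.168, y = 0.349
  ethylbenzene: x = 0.182, y = 0.089
  n-nonane: x = 0.502, y = 0.166

ψ = 0.669, x_ethylbenzene = 0.182, y_ethylbenzene = 0.089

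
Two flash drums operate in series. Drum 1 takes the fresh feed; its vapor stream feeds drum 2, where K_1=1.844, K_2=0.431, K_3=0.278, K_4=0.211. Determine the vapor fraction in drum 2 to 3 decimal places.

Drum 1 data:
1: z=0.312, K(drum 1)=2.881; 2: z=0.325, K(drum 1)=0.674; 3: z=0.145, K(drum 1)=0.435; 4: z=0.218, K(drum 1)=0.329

V/F (drum 2) = 0.443

Drum 1:
Let ψ₁ = V/F and solve Σ zᵢ(Kᵢ−1)/(1+ψ₁(Kᵢ−1)) = 0.
Check two-phase: ΣzᵢKᵢ = 1.253 > 1 and Σzᵢ/Kᵢ = 1.586 > 1, so g(0) = 0.253 > 0 and g(1) = -0.586 < 0.
Newton iteration, ψ₁⁰ = 0.5:
  ψ₁ = 0.500: g = -0.1585, g' = -0.655 → ψ₁ = 0.258
  ψ₁ = 0.258: g = 0.0067, g' = -0.749 → ψ₁ = 0.267
Converged at ψ₁ = 0.267.
Drum-1 compositions:
  1: x = 0.208, y = 0.598
  2: x = 0.356, y = 0.240
  3: x = 0.171, y = 0.074
  4: x = 0.266, y = 0.087
Drum-2 feed = drum-1 vapor: z₂ = (0.5984, 0.2399, 0.0743, 0.0874).
Drum 2:
Iterate (Newton) starting at ψ₂ = 0.36:
  ψ₂ = 0.360: g = 0.0469, g' = -0.550 → ψ₂ = 0.445
  ψ₂ = 0.445: g = -0.0010, g' = -0.578 → ψ₂ = 0.443
Converged at ψ₂ = 0.443.
  1: x = 0.435, y = 0.803
  2: x = 0.321, y = 0.138
  3: x = 0.109, y = 0.030
  4: x = 0.134, y = 0.028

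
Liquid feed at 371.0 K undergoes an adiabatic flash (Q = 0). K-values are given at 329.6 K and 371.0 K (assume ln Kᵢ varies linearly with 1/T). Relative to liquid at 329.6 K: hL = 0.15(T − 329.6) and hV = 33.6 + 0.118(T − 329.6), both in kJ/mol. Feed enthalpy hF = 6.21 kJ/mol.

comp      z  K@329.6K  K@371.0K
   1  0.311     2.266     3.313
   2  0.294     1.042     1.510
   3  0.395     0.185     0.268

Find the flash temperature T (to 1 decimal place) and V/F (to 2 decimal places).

T = 333.6 K, V/F = 0.17

Adiabatic flash: solve Rachford–Rice at each trial T, then check hF = ψ·hV(T) + (1−ψ)·hL(T).
  T = 329.6 K: K = (2.266, 1.042, 0.185), RR gives ψ = 0.116, H_out = 3.900 kJ/mol
  T = 371.0 K: K = (3.313, 1.510, 0.268), RR gives ψ = 0.497, H_out = 22.243 kJ/mol
  T = 350.3 K: K = (2.771, 1.268, 0.225), RR gives ψ = 0.341, H_out = 14.322 kJ/mol
  T = 340.0 K: K = (2.515, 1.154, 0.205), RR gives ψ = 0.241, H_out = 9.579 kJ/mol
  T = 334.8 K: K = (2.389, 1.097, 0.195), RR gives ψ = 0.182, H_out = 6.875 kJ/mol
  T = 332.2 K: K = (2.327, 1.069, 0.190), RR gives ψ = 0.150, H_out = 5.426 kJ/mol
  T = 333.5 K: K = (2.358, 1.083, 0.192), RR gives ψ = 0.167, H_out = 6.159 kJ/mol
Linear interpolation between T = 333.5 (H_out = 6.159) and T = 334.8 (H_out = 6.875) on hF = 6.21 gives T ≈ 333.6 K, at which ψ = 0.17.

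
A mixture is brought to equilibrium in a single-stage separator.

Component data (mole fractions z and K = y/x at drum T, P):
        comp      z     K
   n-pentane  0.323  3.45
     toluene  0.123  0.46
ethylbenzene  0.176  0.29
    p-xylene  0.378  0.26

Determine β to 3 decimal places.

β = 0.187

Let β = V/F and solve Σ zᵢ(Kᵢ−1)/(1+β(Kᵢ−1)) = 0.
g(0) = ΣzᵢKᵢ − 1 = 0.320 and g(1) = 1 − Σzᵢ/Kᵢ = -1.422, so a root lies in (0, 1).
Iterate (Newton) starting at β = 0.46:
  β = 0.460: g = -0.3260, g' = -1.163 → β = 0.180
  β = 0.180: g = 0.0099, g' = -1.370 → β = 0.187
Converged at β = 0.187.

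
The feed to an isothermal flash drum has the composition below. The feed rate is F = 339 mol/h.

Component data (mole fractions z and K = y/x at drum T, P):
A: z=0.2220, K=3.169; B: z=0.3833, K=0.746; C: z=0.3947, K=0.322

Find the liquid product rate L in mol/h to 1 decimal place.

L = 301.9 mol/h

Material balance + equilibrium reduce to Σ zᵢ(Kᵢ−1)/(1+V/F(Kᵢ−1)) = 0.
Check two-phase: ΣzᵢKᵢ = 1.1166 > 1 and Σzᵢ/Kᵢ = 1.8096 > 1, so g(0) = 0.1166 > 0 and g(1) = -0.8096 < 0.
Iterate (Newton) starting at V/F = 0.5:
  V/F = 0.5000: g = -0.28537, g' = -0.6881 → V/F = 0.0853
  V/F = 0.0853: g = 0.02283, g' = -0.9741 → V/F = 0.1087
  V/F = 0.1087: g = 0.00063, g' = -0.9215 → V/F = 0.1094
Converged at V/F = 0.1094.
Then V = V/F·F = 0.1094·339 = 37.1 mol/h and L = F − V = 301.9 mol/h.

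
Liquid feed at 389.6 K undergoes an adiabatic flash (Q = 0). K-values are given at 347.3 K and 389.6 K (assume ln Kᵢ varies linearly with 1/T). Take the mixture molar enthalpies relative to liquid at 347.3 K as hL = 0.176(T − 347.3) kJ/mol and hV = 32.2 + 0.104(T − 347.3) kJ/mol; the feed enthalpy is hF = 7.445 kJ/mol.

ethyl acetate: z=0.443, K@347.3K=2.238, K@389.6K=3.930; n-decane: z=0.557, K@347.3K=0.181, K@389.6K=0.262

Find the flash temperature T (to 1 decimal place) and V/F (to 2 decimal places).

T = 355.8 K, V/F = 0.19

Adiabatic flash: solve Rachford–Rice at each trial T, then check hF = ψ·hV(T) + (1−ψ)·hL(T).
  T = 347.3 K: K = (2.238, 0.181), RR gives ψ = 0.091, H_out = 2.930 kJ/mol
  T = 389.6 K: K = (3.930, 0.262), RR gives ψ = 0.410, H_out = 19.403 kJ/mol
  T = 368.5 K: K = (3.016, 0.220), RR gives ψ = 0.292, H_out = 12.682 kJ/mol
  T = 357.9 K: K = (2.610, 0.200), RR gives ψ = 0.208, H_out = 8.399 kJ/mol
  T = 352.6 K: K = (2.419, 0.191), RR gives ψ = 0.155, H_out = 5.860 kJ/mol
  T = 355.2 K: K = (2.512, 0.195), RR gives ψ = 0.182, H_out = 7.147 kJ/mol
  T = 356.5 K: K = (2.558, 0.198), RR gives ψ = 0.195, H_out = 7.760 kJ/mol
Linear interpolation between T = 355.2 (H_out = 7.147) and T = 356.5 (H_out = 7.760) on hF = 7.445 gives T ≈ 355.8 K, at which ψ = 0.19.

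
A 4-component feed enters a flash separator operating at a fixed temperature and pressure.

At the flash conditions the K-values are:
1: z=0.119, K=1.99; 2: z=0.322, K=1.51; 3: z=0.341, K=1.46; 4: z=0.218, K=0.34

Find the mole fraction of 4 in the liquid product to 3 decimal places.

x_4 = 0.453

Material balance + equilibrium reduce to Σ zᵢ(Kᵢ−1)/(1+β(Kᵢ−1)) = 0.
g(0) = ΣzᵢKᵢ − 1 = 0.295 and g(1) = 1 − Σzᵢ/Kᵢ = -0.148, so a root lies in (0, 1).
Newton iteration, β⁰ = 0.33:
  β = 0.330: g = 0.1816, g' = -0.337 → β = 0.869
  β = 0.869: g = -0.0479, g' = -0.632 → β = 0.793
  β = 0.793: g = -0.0039, g' = -0.536 → β = 0.786
  β = 0.786: g = -0.0000, g' = -0.528 → β = 0.785
Converged at β = 0.785.
Compositions from xᵢ = zᵢ/(1+β(Kᵢ−1)), yᵢ = Kᵢxᵢ:
  1: x = 0.067, y = 0.133
  2: x = 0.230, y = 0.347
  3: x = 0.250, y = 0.366
  4: x = 0.453, y = 0.154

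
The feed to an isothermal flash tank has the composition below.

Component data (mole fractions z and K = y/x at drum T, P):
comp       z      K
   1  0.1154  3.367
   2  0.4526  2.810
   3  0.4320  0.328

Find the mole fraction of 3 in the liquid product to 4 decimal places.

x_3 = 0.7398

Let β = V/F and solve Σ zᵢ(Kᵢ−1)/(1+β(Kᵢ−1)) = 0.
Check two-phase: ΣzᵢKᵢ = 1.8021 > 1 and Σzᵢ/Kᵢ = 1.5124 > 1, so g(0) = 0.8021 > 0 and g(1) = -0.5124 < 0.
Newton–Raphson from β = 0.45:
  β = 0.4500: g = 0.16760, g' = -1.0028 → β = 0.6171
  β = 0.6171: g = 0.00197, g' = -1.0071 → β = 0.6191
Converged at β = 0.6191.
Compositions from xᵢ = zᵢ/(1+β(Kᵢ−1)), yᵢ = Kᵢxᵢ:
  1: x = 0.0468, y = 0.1576
  2: x = 0.2134, y = 0.5998
  3: x = 0.7398, y = 0.2426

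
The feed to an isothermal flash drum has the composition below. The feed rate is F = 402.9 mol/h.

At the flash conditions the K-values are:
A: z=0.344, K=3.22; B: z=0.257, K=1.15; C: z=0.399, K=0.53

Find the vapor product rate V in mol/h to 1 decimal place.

V = 330.4 mol/h

Let ψ = V/F and solve Σ zᵢ(Kᵢ−1)/(1+ψ(Kᵢ−1)) = 0.
Feasibility: ΣzᵢKᵢ = 1.615, Σzᵢ/Kᵢ = 1.083 — both > 1, two phases present.
Newton–Raphson from ψ = 0.5:
  ψ = 0.500: g = 0.1527, g' = -0.536 → ψ = 0.785
  ψ = 0.785: g = 0.0159, g' = -0.451 → ψ = 0.820
Converged at ψ = 0.820.
Then V = ψ·F = 0.8199·402.9 = 330.4 mol/h and L = F − V = 72.5 mol/h.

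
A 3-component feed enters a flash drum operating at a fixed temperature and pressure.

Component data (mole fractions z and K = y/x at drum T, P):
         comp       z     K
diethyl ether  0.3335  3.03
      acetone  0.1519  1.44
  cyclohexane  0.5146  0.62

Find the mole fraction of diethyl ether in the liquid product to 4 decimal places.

Rachford–Rice: g(ψ) = Σ zᵢ(Kᵢ−1)/(1+ψ(Kᵢ−1)) = 0.
Feasibility: ΣzᵢKᵢ = 1.5483, Σzᵢ/Kᵢ = 1.0456 — both > 1, two phases present.
Newton–Raphson from ψ = 0.5:
  ψ = 0.5000: g = 0.14935, g' = -0.4715 → ψ = 0.8168
  ψ = 0.8168: g = 0.02032, g' = -0.3667 → ψ = 0.8722
  ψ = 0.8722: g = 0.00018, g' = -0.3606 → ψ = 0.8727
Converged at ψ = 0.8727.
Compositions from xᵢ = zᵢ/(1+ψ(Kᵢ−1)), yᵢ = Kᵢxᵢ:
  diethyl ether: x = 0.1203, y = 0.3646
  acetone: x = 0.1098, y = 0.1580
  cyclohexane: x = 0.7699, y = 0.4773

x_diethyl ether = 0.1203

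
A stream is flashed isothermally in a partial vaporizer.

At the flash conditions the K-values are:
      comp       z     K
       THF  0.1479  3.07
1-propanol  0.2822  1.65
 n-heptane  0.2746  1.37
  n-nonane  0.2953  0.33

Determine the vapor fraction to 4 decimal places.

Rachford–Rice: g(ψ) = Σ zᵢ(Kᵢ−1)/(1+ψ(Kᵢ−1)) = 0.
g(0) = ΣzᵢKᵢ − 1 = 0.3933 and g(1) = 1 − Σzᵢ/Kᵢ = -0.3145, so a root lies in (0, 1).
Iterate (Newton) starting at ψ = 0.5:
  ψ = 0.5000: g = 0.07710, g' = -0.5475 → ψ = 0.6408
  ψ = 0.6408: g = -0.00350, g' = -0.6081 → ψ = 0.6351
Converged at ψ = 0.6351.

ψ = 0.6351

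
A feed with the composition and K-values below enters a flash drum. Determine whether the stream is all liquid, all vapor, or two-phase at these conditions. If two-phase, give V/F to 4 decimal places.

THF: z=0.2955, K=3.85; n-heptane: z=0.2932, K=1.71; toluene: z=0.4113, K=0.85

all vapor

ΣzᵢKᵢ = 1.9887; Σzᵢ/Kᵢ = 0.7321.
Since Σzᵢ/Kᵢ < 1 the mixture is above its dew point — single vapor phase.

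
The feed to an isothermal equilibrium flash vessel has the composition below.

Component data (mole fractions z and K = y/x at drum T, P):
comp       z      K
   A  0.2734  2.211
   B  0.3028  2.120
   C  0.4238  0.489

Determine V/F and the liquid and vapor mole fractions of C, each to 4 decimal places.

V/F = 0.7630, x_C = 0.6946, y_C = 0.3397

Material balance + equilibrium reduce to Σ zᵢ(Kᵢ−1)/(1+V/F(Kᵢ−1)) = 0.
g(0) = ΣzᵢKᵢ − 1 = 0.4537 and g(1) = 1 − Σzᵢ/Kᵢ = -0.1332, so a root lies in (0, 1).
Newton–Raphson from V/F = 0.45:
  V/F = 0.4500: g = 0.15856, g' = -0.5225 → V/F = 0.7535
  V/F = 0.7535: g = 0.00491, g' = -0.5139 → V/F = 0.7630
Converged at V/F = 0.7630.
Compositions from xᵢ = zᵢ/(1+V/F(Kᵢ−1)), yᵢ = Kᵢxᵢ:
  A: x = 0.1421, y = 0.3142
  B: x = 0.1633, y = 0.3461
  C: x = 0.6946, y = 0.3397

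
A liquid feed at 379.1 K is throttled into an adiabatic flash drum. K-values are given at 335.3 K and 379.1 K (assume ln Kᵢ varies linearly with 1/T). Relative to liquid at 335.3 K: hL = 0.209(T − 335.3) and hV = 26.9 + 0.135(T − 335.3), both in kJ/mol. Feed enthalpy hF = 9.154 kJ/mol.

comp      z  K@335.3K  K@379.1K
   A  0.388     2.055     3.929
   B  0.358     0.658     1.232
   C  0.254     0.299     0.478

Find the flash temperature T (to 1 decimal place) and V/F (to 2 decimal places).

Adiabatic flash: solve Rachford–Rice at each trial T, then check hF = ψ·hV(T) + (1−ψ)·hL(T).
  T = 335.3 K: K = (2.055, 0.658, 0.299), RR gives ψ = 0.199, H_out = 5.354 kJ/mol
  T = 379.1 K: K = (3.929, 1.232, 0.478), RR gives ψ = 1.000, H_out = 32.813 kJ/mol
  T = 357.2 K: K = (2.899, 0.918, 0.384), RR gives ψ = 0.717, H_out = 22.706 kJ/mol
  T = 346.2 K: K = (2.452, 0.781, 0.340), RR gives ψ = 0.478, H_out = 14.741 kJ/mol
  T = 340.8 K: K = (2.250, 0.718, 0.319), RR gives ψ = 0.347, H_out = 10.344 kJ/mol
  T = 338.1 K: K = (2.153, 0.688, 0.309), RR gives ψ = 0.277, H_out = 7.973 kJ/mol
  T = 339.5 K: K = (2.203, 0.704, 0.314), RR gives ψ = 0.314, H_out = 9.219 kJ/mol
Linear interpolation between T = 338.1 (H_out = 7.973) and T = 339.5 (H_out = 9.219) on hF = 9.154 gives T ≈ 339.4 K, at which ψ = 0.31.

T = 339.4 K, V/F = 0.31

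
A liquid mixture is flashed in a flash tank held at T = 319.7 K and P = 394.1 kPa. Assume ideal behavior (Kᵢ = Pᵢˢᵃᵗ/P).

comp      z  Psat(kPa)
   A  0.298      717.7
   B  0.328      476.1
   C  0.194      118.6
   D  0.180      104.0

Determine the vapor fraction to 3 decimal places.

ψ = 0.110

Raoult's law: Kᵢ = Pᵢˢᵃᵗ/P = Pᵢˢᵃᵗ/394.1.
  K_A = 717.7/394.1 = 1.82111, K_B = 476.1/394.1 = 1.20807, K_C = 118.6/394.1 = 0.30094, K_D = 104.0/394.1 = 0.26389
Iterate (Newton) starting at ψ = 0.43:
  ψ = 0.430: g = -0.1443, g' = -0.524 → ψ = 0.155
  ψ = 0.155: g = -0.0184, g' = -0.415 → ψ = 0.110
Converged at ψ = 0.110.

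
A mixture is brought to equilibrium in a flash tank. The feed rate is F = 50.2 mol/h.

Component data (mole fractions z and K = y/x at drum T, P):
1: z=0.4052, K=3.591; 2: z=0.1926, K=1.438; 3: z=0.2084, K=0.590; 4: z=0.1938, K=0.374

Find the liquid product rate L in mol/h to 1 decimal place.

Let ψ = V/F and solve Σ zᵢ(Kᵢ−1)/(1+ψ(Kᵢ−1)) = 0.
Feasibility: ΣzᵢKᵢ = 1.9275, Σzᵢ/Kᵢ = 1.1182 — both > 1, two phases present.
Iterate (Newton) starting at ψ = 0.5:
  ψ = 0.5000: g = 0.24250, g' = -0.7574 → ψ = 0.8202
  ψ = 0.8202: g = 0.01996, g' = -0.6988 → ψ = 0.8487
  ψ = 0.8487: g = -0.00020, g' = -0.7136 → ψ = 0.8484
Converged at ψ = 0.8484.
Then V = ψ·F = 0.8484·50.2 = 42.6 mol/h and L = F − V = 7.6 mol/h.

L = 7.6 mol/h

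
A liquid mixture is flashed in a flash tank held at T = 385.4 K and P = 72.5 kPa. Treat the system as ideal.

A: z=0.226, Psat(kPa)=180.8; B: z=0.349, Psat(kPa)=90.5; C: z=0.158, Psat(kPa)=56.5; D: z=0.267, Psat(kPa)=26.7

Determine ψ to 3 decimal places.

ψ = 0.463

Raoult's law: Kᵢ = Pᵢˢᵃᵗ/P = Pᵢˢᵃᵗ/72.5.
  K_A = 180.8/72.5 = 2.49379, K_B = 90.5/72.5 = 1.24828, K_C = 56.5/72.5 = 0.77931, K_D = 26.7/72.5 = 0.36828
Material balance + equilibrium reduce to Σ zᵢ(Kᵢ−1)/(1+ψ(Kᵢ−1)) = 0.
g(0) = ΣzᵢKᵢ − 1 = 0.221 and g(1) = 1 − Σzᵢ/Kᵢ = -0.298, so a root lies in (0, 1).
Newton–Raphson from ψ = 0.45:
  ψ = 0.450: g = 0.0055, g' = -0.415 → ψ = 0.463
Converged at ψ = 0.463.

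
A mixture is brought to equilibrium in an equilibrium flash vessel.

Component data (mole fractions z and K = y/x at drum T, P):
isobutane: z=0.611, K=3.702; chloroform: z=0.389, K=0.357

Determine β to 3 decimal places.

Let β = V/F and solve Σ zᵢ(Kᵢ−1)/(1+β(Kᵢ−1)) = 0.
g(0) = ΣzᵢKᵢ − 1 = 1.401 and g(1) = 1 − Σzᵢ/Kᵢ = -0.255, so a root lies in (0, 1).
Binary case is linear: z₁(K₁−1)(1+β(K₂−1)) + z₂(K₂−1)(1+β(K₁−1)) = 0
⇒ β = [z₁(K₁−1)+z₂(K₂−1)] / [−(K₁−1)(K₂−1)] = 1.4008/1.7374 = 0.806

β = 0.806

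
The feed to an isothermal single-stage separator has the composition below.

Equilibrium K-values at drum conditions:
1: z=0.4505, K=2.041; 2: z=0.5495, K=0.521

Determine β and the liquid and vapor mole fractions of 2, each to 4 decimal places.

β = 0.4126, x_2 = 0.6849, y_2 = 0.3568

Newton–Raphson from β = 0.54:
  β = 0.5400: g = -0.05484, g' = -0.4295 → β = 0.4123
  β = 0.4123: g = 0.00014, g' = -0.4348 → β = 0.4126
Converged at β = 0.4126.
Compositions from xᵢ = zᵢ/(1+β(Kᵢ−1)), yᵢ = Kᵢxᵢ:
  1: x = 0.3151, y = 0.6432
  2: x = 0.6849, y = 0.3568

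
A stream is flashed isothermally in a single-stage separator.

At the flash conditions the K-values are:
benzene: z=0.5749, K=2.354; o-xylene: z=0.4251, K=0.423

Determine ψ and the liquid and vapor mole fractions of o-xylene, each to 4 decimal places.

Material balance + equilibrium reduce to Σ zᵢ(Kᵢ−1)/(1+ψ(Kᵢ−1)) = 0.
Feasibility: ΣzᵢKᵢ = 1.5331, Σzᵢ/Kᵢ = 1.2492 — both > 1, two phases present.
Newton–Raphson from ψ = 0.39:
  ψ = 0.3900: g = 0.19291, g' = -0.6870 → ψ = 0.6708
  ψ = 0.6708: g = 0.00776, g' = -0.6661 → ψ = 0.6824
Converged at ψ = 0.6824.
Compositions from xᵢ = zᵢ/(1+ψ(Kᵢ−1)), yᵢ = Kᵢxᵢ:
  benzene: x = 0.2988, y = 0.7034
  o-xylene: x = 0.7012, y = 0.2966

ψ = 0.6824, x_o-xylene = 0.7012, y_o-xylene = 0.2966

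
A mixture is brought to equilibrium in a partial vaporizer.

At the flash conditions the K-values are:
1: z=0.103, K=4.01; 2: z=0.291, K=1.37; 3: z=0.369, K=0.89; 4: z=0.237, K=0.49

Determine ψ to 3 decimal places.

Iterate (Newton) starting at ψ = 0.34:
  ψ = 0.340: g = 0.0605, g' = -0.354 → ψ = 0.511
  ψ = 0.511: g = 0.0063, g' = -0.291 → ψ = 0.532
  ψ = 0.532: g = 0.0000, g' = -0.287 → ψ = 0.533
Converged at ψ = 0.533.

ψ = 0.533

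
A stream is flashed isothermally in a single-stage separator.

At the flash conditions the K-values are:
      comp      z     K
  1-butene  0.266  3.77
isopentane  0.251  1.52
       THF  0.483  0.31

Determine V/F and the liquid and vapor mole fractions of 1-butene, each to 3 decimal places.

Rachford–Rice: g(V/F) = Σ zᵢ(Kᵢ−1)/(1+V/F(Kᵢ−1)) = 0.
g(0) = ΣzᵢKᵢ − 1 = 0.534 and g(1) = 1 − Σzᵢ/Kᵢ = -0.794, so a root lies in (0, 1).
Newton iteration, V/F⁰ = 0.5:
  V/F = 0.500: g = -0.0963, g' = -0.938 → V/F = 0.397
Converged at V/F = 0.397.
Compositions from xᵢ = zᵢ/(1+V/F(Kᵢ−1)), yᵢ = Kᵢxᵢ:
  1-butene: x = 0.127, y = 0.478
  isopentane: x = 0.208, y = 0.316
  THF: x = 0.665, y = 0.206

V/F = 0.397, x_1-butene = 0.127, y_1-butene = 0.478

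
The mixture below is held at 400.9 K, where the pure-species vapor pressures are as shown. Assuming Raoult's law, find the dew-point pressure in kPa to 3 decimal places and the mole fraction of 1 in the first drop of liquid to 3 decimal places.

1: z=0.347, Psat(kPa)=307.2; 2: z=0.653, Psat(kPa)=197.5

Pdew = 225.434 kPa, x_1 = 0.255

At the dew point ψ → 1, so Σzᵢ/Kᵢ = 1 with Kᵢ = Pᵢˢᵃᵗ/P ⇒ 1/P = Σzᵢ/Pᵢˢᵃᵗ.
1/P = 0.347/307.2 + 0.653/197.5 = 0.004436 ⇒ P = 225.434 kPa
xᵢ = zᵢP/Pᵢˢᵃᵗ ⇒ x_1 = 0.347·225.434/307.2 = 0.255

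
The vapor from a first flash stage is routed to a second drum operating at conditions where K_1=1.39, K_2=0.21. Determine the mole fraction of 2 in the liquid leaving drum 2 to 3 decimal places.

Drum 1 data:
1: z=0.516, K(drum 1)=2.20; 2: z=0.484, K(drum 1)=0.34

x_2 (drum 2) = 0.331

Drum 1:
Let ψ₁ = V/F and solve Σ zᵢ(Kᵢ−1)/(1+ψ₁(Kᵢ−1)) = 0.
g(0) = ΣzᵢKᵢ − 1 = 0.300 and g(1) = 1 − Σzᵢ/Kᵢ = -0.658, so a root lies in (0, 1).
Binary case is linear: z₁(K₁−1)(1+ψ₁(K₂−1)) + z₂(K₂−1)(1+ψ₁(K₁−1)) = 0
⇒ ψ₁ = [z₁(K₁−1)+z₂(K₂−1)] / [−(K₁−1)(K₂−1)] = 0.2998/0.7920 = 0.378
Drum-1 compositions:
  1: x = 0.355, y = 0.781
  2: x = 0.645, y = 0.219
Drum-2 feed = drum-1 vapor: z₂ = (0.7806, 0.2194).
Drum 2:
Let ψ₂ = V/F and solve Σ zᵢ(Kᵢ−1)/(1+ψ₂(Kᵢ−1)) = 0.
Check two-phase: ΣzᵢKᵢ = 1.131 > 1 and Σzᵢ/Kᵢ = 1.606 > 1, so g(0) = 0.131 > 0 and g(1) = -0.606 < 0.
Binary case is linear: z₁(K₁−1)(1+ψ₂(K₂−1)) + z₂(K₂−1)(1+ψ₂(K₁−1)) = 0
⇒ ψ₂ = [z₁(K₁−1)+z₂(K₂−1)] / [−(K₁−1)(K₂−1)] = 0.1312/0.3081 = 0.426
  1: x = 0.669, y = 0.931
  2: x = 0.331, y = 0.069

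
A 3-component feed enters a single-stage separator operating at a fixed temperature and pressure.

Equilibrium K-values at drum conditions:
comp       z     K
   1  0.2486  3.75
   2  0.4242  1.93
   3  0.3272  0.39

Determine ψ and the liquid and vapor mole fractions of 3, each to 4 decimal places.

Let ψ = V/F and solve Σ zᵢ(Kᵢ−1)/(1+ψ(Kᵢ−1)) = 0.
Feasibility: ΣzᵢKᵢ = 1.8786, Σzᵢ/Kᵢ = 1.1251 — both > 1, two phases present.
Iterate (Newton) starting at ψ = 0.5:
  ψ = 0.5000: g = 0.26996, g' = -0.7563 → ψ = 0.8569
  ψ = 0.8569: g = 0.00502, g' = -0.8150 → ψ = 0.8631
Converged at ψ = 0.8631.
Compositions from xᵢ = zᵢ/(1+ψ(Kᵢ−1)), yᵢ = Kᵢxᵢ:
  1: x = 0.0737, y = 0.2763
  2: x = 0.2353, y = 0.4542
  3: x = 0.6910, y = 0.2695

ψ = 0.8631, x_3 = 0.6910, y_3 = 0.2695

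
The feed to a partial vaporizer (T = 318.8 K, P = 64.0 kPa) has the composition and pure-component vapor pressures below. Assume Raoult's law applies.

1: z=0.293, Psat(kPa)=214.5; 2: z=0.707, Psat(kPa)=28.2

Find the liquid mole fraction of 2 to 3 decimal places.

Raoult's law: Kᵢ = Pᵢˢᵃᵗ/P = Pᵢˢᵃᵗ/64.0.
  K_1 = 214.5/64.0 = 3.35156, K_2 = 28.2/64.0 = 0.44062
Material balance + equilibrium reduce to Σ zᵢ(Kᵢ−1)/(1+V/F(Kᵢ−1)) = 0.
Check two-phase: ΣzᵢKᵢ = 1.294 > 1 and Σzᵢ/Kᵢ = 1.692 > 1, so g(0) = 0.294 > 0 and g(1) = -0.692 < 0.
Iterate (Newton) starting at V/F = 0.42:
  V/F = 0.420: g = -0.1703, g' = -0.788 → V/F = 0.204
  V/F = 0.204: g = 0.0193, g' = -1.022 → V/F = 0.223
Converged at V/F = 0.223.
Compositions from xᵢ = zᵢ/(1+V/F(Kᵢ−1)), yᵢ = Kᵢxᵢ:
  1: x = 0.192, y = 0.644
  2: x = 0.808, y = 0.356

x_2 = 0.808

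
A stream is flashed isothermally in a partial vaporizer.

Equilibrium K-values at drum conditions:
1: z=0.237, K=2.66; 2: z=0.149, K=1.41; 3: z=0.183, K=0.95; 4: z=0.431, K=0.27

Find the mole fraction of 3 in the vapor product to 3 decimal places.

Material balance + equilibrium reduce to Σ zᵢ(Kᵢ−1)/(1+V/F(Kᵢ−1)) = 0.
g(0) = ΣzᵢKᵢ − 1 = 0.131 and g(1) = 1 − Σzᵢ/Kᵢ = -0.984, so a root lies in (0, 1).
Iterate (Newton) starting at V/F = 0.32:
  V/F = 0.320: g = -0.1089, g' = -0.690 → V/F = 0.162
  V/F = 0.162: g = 0.0012, g' = -0.723 → V/F = 0.164
Converged at V/F = 0.164.
Compositions from xᵢ = zᵢ/(1+V/F(Kᵢ−1)), yᵢ = Kᵢxᵢ:
  1: x = 0.186, y = 0.496
  2: x = 0.140, y = 0.197
  3: x = 0.185, y = 0.175
  4: x = 0.490, y = 0.132

y_3 = 0.175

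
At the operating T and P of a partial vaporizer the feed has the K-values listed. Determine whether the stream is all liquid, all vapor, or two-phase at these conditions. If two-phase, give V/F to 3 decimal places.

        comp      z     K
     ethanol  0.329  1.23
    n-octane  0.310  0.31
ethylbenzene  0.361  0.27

all liquid

ΣzᵢKᵢ = 0.598; Σzᵢ/Kᵢ = 2.605.
Since ΣzᵢKᵢ < 1 the mixture is below its bubble point — single liquid phase.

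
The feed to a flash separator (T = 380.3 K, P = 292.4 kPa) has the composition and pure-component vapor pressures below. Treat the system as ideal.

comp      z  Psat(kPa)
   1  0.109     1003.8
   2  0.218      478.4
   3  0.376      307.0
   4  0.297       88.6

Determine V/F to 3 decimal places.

Raoult's law: Kᵢ = Pᵢˢᵃᵗ/P = Pᵢˢᵃᵗ/292.4.
  K_1 = 1003.8/292.4 = 3.43297, K_2 = 478.4/292.4 = 1.63611, K_3 = 307.0/292.4 = 1.04993, K_4 = 88.6/292.4 = 0.30301
Rachford–Rice: g(V/F) = Σ zᵢ(Kᵢ−1)/(1+V/F(Kᵢ−1)) = 0.
Feasibility: ΣzᵢKᵢ = 1.216, Σzᵢ/Kᵢ = 1.503 — both > 1, two phases present.
Newton iteration, V/F⁰ = 0.64:
  V/F = 0.640: g = -0.1533, g' = -0.614 → V/F = 0.391
  V/F = 0.391: g = -0.0189, g' = -0.500 → V/F = 0.353
Converged at V/F = 0.353.

V/F = 0.353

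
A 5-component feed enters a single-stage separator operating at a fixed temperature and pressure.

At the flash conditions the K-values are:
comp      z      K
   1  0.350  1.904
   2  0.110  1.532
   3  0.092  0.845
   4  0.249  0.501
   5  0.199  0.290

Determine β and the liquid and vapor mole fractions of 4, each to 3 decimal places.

β = 0.208, x_4 = 0.278, y_4 = 0.139

Newton iteration, β⁰ = 0.34:
  β = 0.340: g = -0.0594, g' = -0.456 → β = 0.210
  β = 0.210: g = -0.0010, g' = -0.446 → β = 0.208
Converged at β = 0.208.
Compositions from xᵢ = zᵢ/(1+β(Kᵢ−1)), yᵢ = Kᵢxᵢ:
  1: x = 0.295, y = 0.561
  2: x = 0.099, y = 0.152
  3: x = 0.095, y = 0.080
  4: x = 0.278, y = 0.139
  5: x = 0.233, y = 0.068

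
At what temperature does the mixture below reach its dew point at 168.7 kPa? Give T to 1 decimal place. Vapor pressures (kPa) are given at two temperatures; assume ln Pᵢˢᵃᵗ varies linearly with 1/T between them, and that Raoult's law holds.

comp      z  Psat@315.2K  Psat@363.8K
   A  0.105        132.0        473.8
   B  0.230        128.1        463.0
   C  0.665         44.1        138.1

T = 360.5 K

Dew-point temperature: Σzᵢ·P/Pᵢˢᵃᵗ(T) = 1. Interpolate ln Pᵢˢᵃᵗ = aᵢ + bᵢ/T.
  T = 315.2 K: ΣzᵢP/Pᵢˢᵃᵗ = 2.9810
  T = 363.8 K: ΣzᵢP/Pᵢˢᵃᵗ = 0.9335
  T = 339.5 K: ΣzᵢP/Pᵢˢᵃᵗ = 1.5998
  T = 351.6 K: ΣzᵢP/Pᵢˢᵃᵗ = 1.2120
  T = 357.7 K: ΣzᵢP/Pᵢˢᵃᵗ = 1.0613
  T = 360.8 K: ΣzᵢP/Pᵢˢᵃᵗ = 0.9938
  T = 359.2 K: ΣzᵢP/Pᵢˢᵃᵗ = 1.0280
Interpolating between 359.2 K and 360.8 K gives T ≈ 360.5 K.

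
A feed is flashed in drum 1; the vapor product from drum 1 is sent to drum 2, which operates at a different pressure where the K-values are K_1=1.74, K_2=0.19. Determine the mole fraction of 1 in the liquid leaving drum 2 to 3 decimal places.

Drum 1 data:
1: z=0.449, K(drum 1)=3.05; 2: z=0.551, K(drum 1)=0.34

x_1 (drum 2) = 0.523

Drum 1:
Let ψ₁ = V/F and solve Σ zᵢ(Kᵢ−1)/(1+ψ₁(Kᵢ−1)) = 0.
Feasibility: ΣzᵢKᵢ = 1.557, Σzᵢ/Kᵢ = 1.768 — both > 1, two phases present.
Binary case is linear: z₁(K₁−1)(1+ψ₁(K₂−1)) + z₂(K₂−1)(1+ψ₁(K₁−1)) = 0
⇒ ψ₁ = [z₁(K₁−1)+z₂(K₂−1)] / [−(K₁−1)(K₂−1)] = 0.5568/1.3530 = 0.412
Drum-1 compositions:
  1: x = 0.244, y = 0.743
  2: x = 0.756, y = 0.257
Drum-2 feed = drum-1 vapor: z₂ = (0.7428, 0.2572).
Drum 2:
Rachford–Rice: g(ψ₂) = Σ zᵢ(Kᵢ−1)/(1+ψ₂(Kᵢ−1)) = 0.
g(0) = ΣzᵢKᵢ − 1 = 0.341 and g(1) = 1 − Σzᵢ/Kᵢ = -0.781, so a root lies in (0, 1).
Iterate (Newton) starting at ψ₂ = 0.5:
  ψ₂ = 0.500: g = 0.0511, g' = -0.693 → ψ₂ = 0.574
  ψ₂ = 0.574: g = -0.0033, g' = -0.789 → ψ₂ = 0.569
Converged at ψ₂ = 0.569.
  1: x = 0.523, y = 0.909
  2: x = 0.477, y = 0.091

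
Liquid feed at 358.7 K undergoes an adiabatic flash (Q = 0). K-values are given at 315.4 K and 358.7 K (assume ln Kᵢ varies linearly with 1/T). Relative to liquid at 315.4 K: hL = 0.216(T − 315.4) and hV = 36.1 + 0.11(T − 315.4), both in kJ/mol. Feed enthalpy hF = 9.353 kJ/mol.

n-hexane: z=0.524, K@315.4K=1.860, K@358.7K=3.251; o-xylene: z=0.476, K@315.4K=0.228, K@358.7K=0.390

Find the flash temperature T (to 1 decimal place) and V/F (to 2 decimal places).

Adiabatic flash: solve Rachford–Rice at each trial T, then check hF = ψ·hV(T) + (1−ψ)·hL(T).
  T = 315.4 K: K = (1.860, 0.228), RR gives ψ = 0.125, H_out = 4.522 kJ/mol
  T = 358.7 K: K = (3.251, 0.390), RR gives ψ = 0.648, H_out = 29.757 kJ/mol
  T = 337.0 K: K = (2.502, 0.303), RR gives ψ = 0.435, H_out = 19.376 kJ/mol
  T = 326.2 K: K = (2.168, 0.264), RR gives ψ = 0.305, H_out = 12.977 kJ/mol
  T = 320.8 K: K = (2.011, 0.246), RR gives ψ = 0.224, H_out = 9.114 kJ/mol
  T = 323.5 K: K = (2.088, 0.255), RR gives ψ = 0.266, H_out = 11.120 kJ/mol
  T = 322.1 K: K = (2.048, 0.250), RR gives ψ = 0.244, H_out = 10.100 kJ/mol
Linear interpolation between T = 320.8 (H_out = 9.114) and T = 322.1 (H_out = 10.100) on hF = 9.353 gives T ≈ 321.1 K, at which ψ = 0.23.

T = 321.1 K, V/F = 0.23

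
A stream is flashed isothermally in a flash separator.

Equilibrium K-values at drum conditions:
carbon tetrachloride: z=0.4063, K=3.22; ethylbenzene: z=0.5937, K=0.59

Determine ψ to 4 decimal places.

ψ = 0.7235

Rachford–Rice: g(ψ) = Σ zᵢ(Kᵢ−1)/(1+ψ(Kᵢ−1)) = 0.
Feasibility: ΣzᵢKᵢ = 1.6586, Σzᵢ/Kᵢ = 1.1325 — both > 1, two phases present.
Binary case is linear: z₁(K₁−1)(1+ψ(K₂−1)) + z₂(K₂−1)(1+ψ(K₁−1)) = 0
⇒ ψ = [z₁(K₁−1)+z₂(K₂−1)] / [−(K₁−1)(K₂−1)] = 0.65857/0.91020 = 0.7235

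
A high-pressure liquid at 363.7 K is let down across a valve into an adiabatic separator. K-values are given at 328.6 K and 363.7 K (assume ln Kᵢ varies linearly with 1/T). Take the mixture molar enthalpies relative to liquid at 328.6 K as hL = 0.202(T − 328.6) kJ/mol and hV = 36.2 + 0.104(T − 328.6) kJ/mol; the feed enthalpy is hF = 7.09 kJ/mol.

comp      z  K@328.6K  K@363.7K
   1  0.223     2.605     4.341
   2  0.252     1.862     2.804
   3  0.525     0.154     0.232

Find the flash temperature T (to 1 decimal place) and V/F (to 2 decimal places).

T = 333.0 K, V/F = 0.17

Adiabatic flash: solve Rachford–Rice at each trial T, then check hF = ψ·hV(T) + (1−ψ)·hL(T).
  T = 328.6 K: K = (2.605, 1.862, 0.154), RR gives ψ = 0.123, H_out = 4.437 kJ/mol
  T = 363.7 K: K = (4.341, 2.804, 0.232), RR gives ψ = 0.401, H_out = 20.217 kJ/mol
  T = 346.1 K: K = (3.404, 2.307, 0.191), RR gives ψ = 0.290, H_out = 13.529 kJ/mol
  T = 337.4 K: K = (2.991, 2.080, 0.172), RR gives ψ = 0.217, H_out = 9.463 kJ/mol
  T = 333.0 K: K = (2.794, 1.969, 0.163), RR gives ψ = 0.173, H_out = 7.095 kJ/mol
  T = 330.8 K: K = (2.698, 1.915, 0.158), RR gives ψ = 0.149, H_out = 5.807 kJ/mol
Linear interpolation between T = 330.8 (H_out = 5.807) and T = 333.0 (H_out = 7.095) on hF = 7.09 gives T ≈ 333.0 K, at which ψ = 0.17.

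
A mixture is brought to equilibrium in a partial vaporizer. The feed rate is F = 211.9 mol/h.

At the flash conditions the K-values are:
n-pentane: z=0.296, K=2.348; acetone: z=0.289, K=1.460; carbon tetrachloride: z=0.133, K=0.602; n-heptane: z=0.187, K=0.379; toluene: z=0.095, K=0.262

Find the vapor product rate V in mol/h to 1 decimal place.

V = 106.3 mol/h

Newton–Raphson from ψ = 0.5:
  ψ = 0.500: g = 0.0008, g' = -0.547 → ψ = 0.502
Converged at ψ = 0.502.
Then V = ψ·F = 0.5015·211.9 = 106.3 mol/h and L = F − V = 105.6 mol/h.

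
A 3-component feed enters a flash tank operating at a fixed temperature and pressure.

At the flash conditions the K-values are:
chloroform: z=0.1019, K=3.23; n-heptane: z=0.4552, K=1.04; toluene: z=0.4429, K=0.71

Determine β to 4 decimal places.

Material balance + equilibrium reduce to Σ zᵢ(Kᵢ−1)/(1+β(Kᵢ−1)) = 0.
Check two-phase: ΣzᵢKᵢ = 1.1170 > 1 and Σzᵢ/Kᵢ = 1.0930 > 1, so g(0) = 0.1170 > 0 and g(1) = -0.0930 < 0.
Newton iteration, β⁰ = 0.5:
  β = 0.5000: g = -0.02493, g' = -0.1649 → β = 0.3488
  β = 0.3488: g = 0.00287, g' = -0.2071 → β = 0.3627
  β = 0.3627: g = 0.00004, g' = -0.2021 → β = 0.3629
Converged at β = 0.3629.

β = 0.3629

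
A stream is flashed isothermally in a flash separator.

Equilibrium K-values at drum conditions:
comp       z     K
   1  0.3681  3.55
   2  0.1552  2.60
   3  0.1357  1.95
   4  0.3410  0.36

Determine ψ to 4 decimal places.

Newton iteration, ψ⁰ = 0.45:
  ψ = 0.4500: g = 0.36526, g' = -0.9889 → ψ = 0.8193
  ψ = 0.8193: g = 0.02493, g' = -0.9814 → ψ = 0.8447
  ψ = 0.8447: g = -0.00038, g' = -1.0121 → ψ = 0.8444
Converged at ψ = 0.8444.

ψ = 0.8444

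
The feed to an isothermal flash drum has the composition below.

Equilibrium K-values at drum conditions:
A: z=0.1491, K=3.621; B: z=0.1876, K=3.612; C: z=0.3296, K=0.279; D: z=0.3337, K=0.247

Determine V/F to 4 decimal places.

V/F = 0.2032

Rachford–Rice: g(V/F) = Σ zᵢ(Kᵢ−1)/(1+V/F(Kᵢ−1)) = 0.
Check two-phase: ΣzᵢKᵢ = 1.3919 > 1 and Σzᵢ/Kᵢ = 2.6255 > 1, so g(0) = 0.3919 > 0 and g(1) = -1.6255 < 0.
Newton iteration, V/F⁰ = 0.5:
  V/F = 0.5000: g = -0.39298, g' = -1.3382 → V/F = 0.2063
  V/F = 0.2063: g = -0.00465, g' = -1.4735 → V/F = 0.2032
Converged at V/F = 0.2032.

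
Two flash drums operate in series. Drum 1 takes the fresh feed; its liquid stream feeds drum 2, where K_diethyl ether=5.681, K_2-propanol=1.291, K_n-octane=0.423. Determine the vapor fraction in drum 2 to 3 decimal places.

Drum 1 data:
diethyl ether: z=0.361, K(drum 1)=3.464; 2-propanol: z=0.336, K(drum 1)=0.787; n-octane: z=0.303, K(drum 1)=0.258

Drum 1:
Let ψ₁ = V/F and solve Σ zᵢ(Kᵢ−1)/(1+ψ₁(Kᵢ−1)) = 0.
Feasibility: ΣzᵢKᵢ = 1.593, Σzᵢ/Kᵢ = 1.706 — both > 1, two phases present.
Iterate (Newton) starting at ψ₁ = 0.51:
  ψ₁ = 0.510: g = -0.0478, g' = -0.881 → ψ₁ = 0.456
Converged at ψ₁ = 0.456.
Drum-1 compositions:
  diethyl ether: x = 0.170, y = 0.589
  2-propanol: x = 0.372, y = 0.293
  n-octane: x = 0.458, y = 0.118
Drum-2 feed = drum-1 liquid: z₂ = (0.1700, 0.3721, 0.4578).
Drum 2:
Let ψ₂ = V/F and solve Σ zᵢ(Kᵢ−1)/(1+ψ₂(Kᵢ−1)) = 0.
Feasibility: ΣzᵢKᵢ = 1.640, Σzᵢ/Kᵢ = 1.401 — both > 1, two phases present.
Newton–Raphson from ψ₂ = 0.5:
  ψ₂ = 0.500: g = -0.0385, g' = -0.659 → ψ₂ = 0.442
  ψ₂ = 0.442: g = 0.0010, g' = -0.695 → ψ₂ = 0.443
Converged at ψ₂ = 0.443.
  diethyl ether: x = 0.055, y = 0.314
  2-propanol: x = 0.330, y = 0.426
  n-octane: x = 0.615, y = 0.260

V/F (drum 2) = 0.443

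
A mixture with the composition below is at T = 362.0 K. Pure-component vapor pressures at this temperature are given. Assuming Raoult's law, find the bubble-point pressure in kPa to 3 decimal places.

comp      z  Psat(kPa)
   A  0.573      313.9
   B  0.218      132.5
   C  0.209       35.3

At the bubble point ψ → 0, so ΣzᵢKᵢ = 1 with Kᵢ = Pᵢˢᵃᵗ/P ⇒ P = ΣzᵢPᵢˢᵃᵗ.
P = 0.573·313.9 + 0.218·132.5 + 0.209·35.3 = 216.127 kPa

Pbub = 216.127 kPa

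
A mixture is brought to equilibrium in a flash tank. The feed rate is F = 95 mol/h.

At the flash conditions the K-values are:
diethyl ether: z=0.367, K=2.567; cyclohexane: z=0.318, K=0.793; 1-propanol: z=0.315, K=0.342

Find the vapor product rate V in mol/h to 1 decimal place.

V = 38.1 mol/h

Material balance + equilibrium reduce to Σ zᵢ(Kᵢ−1)/(1+ψ(Kᵢ−1)) = 0.
g(0) = ΣzᵢKᵢ − 1 = 0.302 and g(1) = 1 − Σzᵢ/Kᵢ = -0.465, so a root lies in (0, 1).
Newton iteration, ψ⁰ = 0.5:
  ψ = 0.500: g = -0.0599, g' = -0.603 → ψ = 0.401
Converged at ψ = 0.401.
Then V = ψ·F = 0.4007·95 = 38.1 mol/h and L = F − V = 56.9 mol/h.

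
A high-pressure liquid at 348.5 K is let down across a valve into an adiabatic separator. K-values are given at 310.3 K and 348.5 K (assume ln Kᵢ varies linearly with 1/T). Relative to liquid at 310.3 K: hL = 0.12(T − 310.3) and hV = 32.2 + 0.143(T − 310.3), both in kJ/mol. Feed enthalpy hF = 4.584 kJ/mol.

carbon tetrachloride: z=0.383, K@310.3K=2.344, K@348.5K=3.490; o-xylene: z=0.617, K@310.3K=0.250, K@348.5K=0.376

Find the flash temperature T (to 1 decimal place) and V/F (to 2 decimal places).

Adiabatic flash: solve Rachford–Rice at each trial T, then check hF = ψ·hV(T) + (1−ψ)·hL(T).
  T = 310.3 K: K = (2.344, 0.250), RR gives ψ = 0.052, H_out = 1.661 kJ/mol
  T = 348.5 K: K = (3.490, 0.376), RR gives ψ = 0.366, H_out = 16.690 kJ/mol
  T = 329.4 K: K = (2.893, 0.310), RR gives ψ = 0.229, H_out = 9.779 kJ/mol
  T = 319.9 K: K = (2.614, 0.280), RR gives ψ = 0.149, H_out = 5.993 kJ/mol
  T = 315.1 K: K = (2.477, 0.265), RR gives ψ = 0.103, H_out = 3.909 kJ/mol
  T = 317.5 K: K = (2.545, 0.272), RR gives ψ = 0.127, H_out = 4.968 kJ/mol
Linear interpolation between T = 315.1 (H_out = 3.909) and T = 317.5 (H_out = 4.968) on hF = 4.584 gives T ≈ 316.6 K, at which ψ = 0.12.

T = 316.6 K, V/F = 0.12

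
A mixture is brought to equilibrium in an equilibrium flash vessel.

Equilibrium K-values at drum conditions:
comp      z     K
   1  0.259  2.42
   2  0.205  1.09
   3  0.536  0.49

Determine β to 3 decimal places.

β = 0.200

Let β = V/F and solve Σ zᵢ(Kᵢ−1)/(1+β(Kᵢ−1)) = 0.
Check two-phase: ΣzᵢKᵢ = 1.113 > 1 and Σzᵢ/Kᵢ = 1.389 > 1, so g(0) = 0.113 > 0 and g(1) = -0.389 < 0.
Iterate (Newton) starting at β = 0.5:
  β = 0.500: g = -0.1342, g' = -0.431 → β = 0.189
  β = 0.189: g = 0.0056, g' = -0.497 → β = 0.200
Converged at β = 0.200.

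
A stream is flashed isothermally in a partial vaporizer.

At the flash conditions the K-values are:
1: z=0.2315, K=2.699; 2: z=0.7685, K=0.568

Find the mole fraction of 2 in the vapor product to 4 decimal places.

y_2 = 0.4529

Iterate (Newton) starting at ψ = 0.5:
  ψ = 0.5000: g = -0.21080, g' = -0.4287 → ψ = 0.0083
  ψ = 0.0083: g = 0.05468, g' = -0.7943 → ψ = 0.0771
  ψ = 0.0771: g = 0.00432, g' = -0.6759 → ψ = 0.0835
  ψ = 0.0835: g = 0.00003, g' = -0.6669 → ψ = 0.0836
Converged at ψ = 0.0836.
Compositions from xᵢ = zᵢ/(1+ψ(Kᵢ−1)), yᵢ = Kᵢxᵢ:
  1: x = 0.2027, y = 0.5471
  2: x = 0.7973, y = 0.4529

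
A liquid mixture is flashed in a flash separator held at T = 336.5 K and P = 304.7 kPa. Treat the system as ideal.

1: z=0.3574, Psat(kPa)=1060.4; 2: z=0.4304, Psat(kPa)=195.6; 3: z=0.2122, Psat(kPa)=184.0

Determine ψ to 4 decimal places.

ψ = 0.7044

Raoult's law: Kᵢ = Pᵢˢᵃᵗ/P = Pᵢˢᵃᵗ/304.7.
  K_1 = 1060.4/304.7 = 3.480144, K_2 = 195.6/304.7 = 0.641943, K_3 = 184.0/304.7 = 0.603873
Newton iteration, ψ⁰ = 0.5:
  ψ = 0.5000: g = 0.10317, g' = -0.5718 → ψ = 0.6804
  ψ = 0.6804: g = 0.01099, g' = -0.4632 → ψ = 0.7042
  ψ = 0.7042: g = 0.00011, g' = -0.4542 → ψ = 0.7044
Converged at ψ = 0.7044.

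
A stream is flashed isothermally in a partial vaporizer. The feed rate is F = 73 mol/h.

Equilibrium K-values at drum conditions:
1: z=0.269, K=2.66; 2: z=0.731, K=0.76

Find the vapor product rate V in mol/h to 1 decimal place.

Material balance + equilibrium reduce to Σ zᵢ(Kᵢ−1)/(1+ψ(Kᵢ−1)) = 0.
Feasibility: ΣzᵢKᵢ = 1.271, Σzᵢ/Kᵢ = 1.063 — both > 1, two phases present.
Binary case is linear: z₁(K₁−1)(1+ψ(K₂−1)) + z₂(K₂−1)(1+ψ(K₁−1)) = 0
⇒ ψ = [z₁(K₁−1)+z₂(K₂−1)] / [−(K₁−1)(K₂−1)] = 0.2711/0.3984 = 0.680
Then V = ψ·F = 0.6805·73 = 49.7 mol/h and L = F − V = 23.3 mol/h.

V = 49.7 mol/h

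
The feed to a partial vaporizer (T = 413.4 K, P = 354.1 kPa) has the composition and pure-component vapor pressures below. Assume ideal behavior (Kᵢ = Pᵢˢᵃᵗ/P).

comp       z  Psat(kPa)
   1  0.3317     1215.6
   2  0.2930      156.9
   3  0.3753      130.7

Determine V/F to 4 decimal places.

Raoult's law: Kᵢ = Pᵢˢᵃᵗ/P = Pᵢˢᵃᵗ/354.1.
  K_1 = 1215.6/354.1 = 3.432929, K_2 = 156.9/354.1 = 0.443095, K_3 = 130.7/354.1 = 0.369105
Rachford–Rice: g(V/F) = Σ zᵢ(Kᵢ−1)/(1+V/F(Kᵢ−1)) = 0.
Check two-phase: ΣzᵢKᵢ = 1.4071 > 1 and Σzᵢ/Kᵢ = 1.7747 > 1, so g(0) = 0.4071 > 0 and g(1) = -0.7747 < 0.
Iterate (Newton) starting at V/F = 0.54:
  V/F = 0.5400: g = -0.24369, g' = -0.8962 → V/F = 0.2681
  V/F = 0.2681: g = 0.01164, g' = -1.0612 → V/F = 0.2791
  V/F = 0.2791: g = 0.00010, g' = -1.0440 → V/F = 0.2792
Converged at V/F = 0.2792.

V/F = 0.2792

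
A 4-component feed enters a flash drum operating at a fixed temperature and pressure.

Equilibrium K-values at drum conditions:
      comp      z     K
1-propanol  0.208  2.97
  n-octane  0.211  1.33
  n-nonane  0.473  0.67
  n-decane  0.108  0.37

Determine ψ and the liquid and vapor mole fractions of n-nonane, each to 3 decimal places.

ψ = 0.449, x_n-nonane = 0.555, y_n-nonane = 0.372

Newton iteration, ψ⁰ = 0.5:
  ψ = 0.500: g = -0.0201, g' = -0.387 → ψ = 0.448
  ψ = 0.448: g = 0.0003, g' = -0.399 → ψ = 0.449
Converged at ψ = 0.449.
Compositions from xᵢ = zᵢ/(1+ψ(Kᵢ−1)), yᵢ = Kᵢxᵢ:
  1-propanol: x = 0.110, y = 0.328
  n-octane: x = 0.184, y = 0.244
  n-nonane: x = 0.555, y = 0.372
  n-decane: x = 0.151, y = 0.056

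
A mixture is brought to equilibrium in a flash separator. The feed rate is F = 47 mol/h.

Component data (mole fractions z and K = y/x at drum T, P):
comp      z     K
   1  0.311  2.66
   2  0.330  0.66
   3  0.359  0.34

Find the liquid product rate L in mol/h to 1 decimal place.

L = 38.0 mol/h

Rachford–Rice: g(ψ) = Σ zᵢ(Kᵢ−1)/(1+ψ(Kᵢ−1)) = 0.
Check two-phase: ΣzᵢKᵢ = 1.167 > 1 and Σzᵢ/Kᵢ = 1.673 > 1, so g(0) = 0.167 > 0 and g(1) = -0.673 < 0.
Newton iteration, ψ⁰ = 0.5:
  ψ = 0.500: g = -0.2067, g' = -0.660 → ψ = 0.187
  ψ = 0.187: g = 0.0041, g' = -0.746 → ψ = 0.192
Converged at ψ = 0.192.
Then V = ψ·F = 0.1922·47 = 9.0 mol/h and L = F − V = 38.0 mol/h.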